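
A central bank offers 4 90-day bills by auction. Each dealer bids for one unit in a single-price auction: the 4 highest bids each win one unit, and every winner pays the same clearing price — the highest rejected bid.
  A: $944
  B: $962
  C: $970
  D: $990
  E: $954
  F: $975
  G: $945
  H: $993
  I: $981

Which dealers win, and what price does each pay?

Sorting: 993 (H), 990 (D), 981 (I), 975 (F), 970 (C), 962 (B), …
Top 4: H, D, I, F.
Highest unsuccessful bid: $970 → clearing price.

H, D, I, F; each pays $970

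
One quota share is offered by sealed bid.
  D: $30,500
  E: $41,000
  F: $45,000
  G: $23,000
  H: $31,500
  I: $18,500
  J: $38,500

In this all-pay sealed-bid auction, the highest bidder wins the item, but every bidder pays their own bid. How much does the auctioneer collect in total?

Total revenue: $228,000

Rule: the highest bidder wins the item, but every bidder pays their own bid.
Bids ranked: 45,000 (F) > 41,000 (E) > 38,500 (J) > 31,500 (H) > 30,500 (D) > 23,000 (G) > …
F wins with the top bid; all bids are sunk regardless.
Every bidder forfeits their bid regardless of winning.
Revenue = 30,500 + 41,000 + 45,000 + 23,000 + 31,500 + 18,500 + 38,500 = $228,000.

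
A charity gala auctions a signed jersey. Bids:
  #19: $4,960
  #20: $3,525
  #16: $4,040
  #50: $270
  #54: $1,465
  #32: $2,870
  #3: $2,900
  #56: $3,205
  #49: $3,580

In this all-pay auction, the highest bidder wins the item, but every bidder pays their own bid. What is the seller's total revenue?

Total revenue: $26,815

Bids in order: 4,960 (#19) > 4,040 (#16) > 3,580 (#49) > 3,525 (#20) > 3,205 (#56) > 2,900 (#3) > …
#19 wins with the top bid; all bids are sunk regardless.
Every bidder forfeits their bid regardless of winning.
Revenue = 4,960 + 3,525 + 4,040 + 270 + 1,465 + 2,870 + 2,900 + 3,205 + 3,580 = $26,815.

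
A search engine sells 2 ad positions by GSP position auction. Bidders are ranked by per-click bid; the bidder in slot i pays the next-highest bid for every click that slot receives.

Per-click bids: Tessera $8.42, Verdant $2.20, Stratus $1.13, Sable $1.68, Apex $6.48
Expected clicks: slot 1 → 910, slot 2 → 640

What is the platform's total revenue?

Per-click bids in order: $8.42 (Tessera) > $6.48 (Apex) > $2.20 (Verdant) > …
Slot 1: Tessera pays $6.48 × 910 = $5896.80
Slot 2: Apex pays $2.20 × 640 = $1408.00
Total = $7304.80

Total revenue: $7304.80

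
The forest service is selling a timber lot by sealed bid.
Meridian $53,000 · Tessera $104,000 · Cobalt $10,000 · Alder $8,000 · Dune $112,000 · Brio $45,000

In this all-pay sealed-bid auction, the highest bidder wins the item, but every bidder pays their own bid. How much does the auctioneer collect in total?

Bids in order: 112,000 (Dune) > 104,000 (Tessera) > 53,000 (Meridian) > 45,000 (Brio) > 10,000 (Cobalt) > 8,000 (Alder)
Every bidder forfeits their bid regardless of winning.
Revenue = 53,000 + 104,000 + 10,000 + 8,000 + 112,000 + 45,000 = $332,000.

Total revenue: $332,000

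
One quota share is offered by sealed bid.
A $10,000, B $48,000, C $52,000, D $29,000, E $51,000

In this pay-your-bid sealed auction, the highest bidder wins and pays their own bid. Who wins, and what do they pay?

C pays $52,000

Bids in order: 52,000 (C) > 51,000 (E) > 48,000 (B) > 29,000 (D) > 10,000 (A)
C is highest → pays own bid, $52,000.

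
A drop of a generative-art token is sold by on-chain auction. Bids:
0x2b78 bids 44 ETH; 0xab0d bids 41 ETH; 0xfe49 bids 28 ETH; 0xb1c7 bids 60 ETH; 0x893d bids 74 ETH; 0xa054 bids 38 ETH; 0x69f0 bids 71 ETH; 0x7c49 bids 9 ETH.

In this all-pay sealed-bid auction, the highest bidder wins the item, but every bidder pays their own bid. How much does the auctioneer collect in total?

Rule: the highest bidder wins the item, but every bidder pays their own bid.
Bids in order: 74 (0x893d) > 71 (0x69f0) > 60 (0xb1c7) > 44 (0x2b78) > 41 (0xab0d) > 38 (0xa054) > …
Every bidder forfeits their bid regardless of winning.
Revenue = 44 + 41 + 28 + 60 + 74 + 38 + 71 + 9 = 365 ETH.

Total revenue: 365 ETH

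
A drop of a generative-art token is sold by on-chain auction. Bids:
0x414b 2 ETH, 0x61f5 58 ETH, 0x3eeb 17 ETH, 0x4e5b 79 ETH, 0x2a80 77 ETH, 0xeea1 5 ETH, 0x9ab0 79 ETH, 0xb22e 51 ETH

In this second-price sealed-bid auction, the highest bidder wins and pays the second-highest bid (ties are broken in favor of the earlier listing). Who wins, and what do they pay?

0x4e5b pays 79 ETH

Rule: the highest bidder wins and pays the second-highest bid.
Bids ranked: 79 (0x4e5b) > 79 (0x9ab0) > 77 (0x2a80) > 58 (0x61f5) > 51 (0xb22e) > 17 (0x3eeb) > …
0x4e5b and 0x9ab0 tie at 79 ETH; tie-break gives it to 0x4e5b.
0x4e5b is highest; pays the second-highest bid, 79 ETH.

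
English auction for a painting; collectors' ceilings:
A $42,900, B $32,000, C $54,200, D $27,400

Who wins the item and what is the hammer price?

C wins at $42,900

Sorting limits: 54,200 (C) > 42,900 (A) > 32,000 (B) > 27,400 (D)
Bidding ends when A exits at $42,900; C takes it.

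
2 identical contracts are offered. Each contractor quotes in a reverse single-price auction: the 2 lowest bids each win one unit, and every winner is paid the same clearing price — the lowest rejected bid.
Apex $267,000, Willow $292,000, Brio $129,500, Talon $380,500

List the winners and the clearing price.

Brio, Apex; each is paid $292,000

Bids ranked low→high: 129,500 (Brio), 267,000 (Apex), 292,000 (Willow), 380,500 (Talon)
Lowest 2: Brio, Apex.
Lowest unsuccessful bid: $292,000 → clearing price.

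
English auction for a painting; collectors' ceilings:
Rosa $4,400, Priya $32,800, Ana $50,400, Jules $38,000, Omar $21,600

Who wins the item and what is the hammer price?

Ana wins at $38,000

Limits ranked: 50,400 (Ana) > 38,000 (Jules) > 32,800 (Priya) > 21,600 (Omar) > 4,400 (Rosa)
Once the price passes $38,000, only Ana is left; the hammer falls at Jules's limit of $38,000.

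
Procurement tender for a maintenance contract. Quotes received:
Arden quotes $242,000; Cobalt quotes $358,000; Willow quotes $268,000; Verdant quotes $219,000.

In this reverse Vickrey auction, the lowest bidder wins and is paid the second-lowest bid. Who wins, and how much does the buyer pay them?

Bids ranked: 219,000 (Verdant) < 242,000 (Arden) < 268,000 (Willow) < 358,000 (Cobalt)
Verdant is lowest; is paid the second-lowest bid, $242,000.

Verdant is paid $242,000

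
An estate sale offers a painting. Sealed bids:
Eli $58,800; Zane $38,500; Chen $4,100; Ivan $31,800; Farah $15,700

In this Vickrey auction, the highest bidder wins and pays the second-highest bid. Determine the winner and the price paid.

Eli pays $38,500

Rule: the highest bidder wins and pays the second-highest bid.
Bids in order: 58,800 (Eli) > 38,500 (Zane) > 31,800 (Ivan) > 15,700 (Farah) > 4,100 (Chen)
Eli is highest; pays the second-highest bid, $38,500.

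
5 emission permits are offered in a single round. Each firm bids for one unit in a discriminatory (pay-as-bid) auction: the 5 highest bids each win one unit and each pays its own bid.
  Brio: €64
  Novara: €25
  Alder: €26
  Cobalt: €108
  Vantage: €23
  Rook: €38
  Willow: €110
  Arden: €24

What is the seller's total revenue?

Sorting: 110 (Willow), 108 (Cobalt), 64 (Brio), 38 (Rook), 26 (Alder), 25 (Novara), 24 (Arden), …
The 5 highest are Willow, Cobalt, Brio, Rook, Alder.
Total revenue = 110 + 108 + 64 + 38 + 26 = €346.

Total revenue: €346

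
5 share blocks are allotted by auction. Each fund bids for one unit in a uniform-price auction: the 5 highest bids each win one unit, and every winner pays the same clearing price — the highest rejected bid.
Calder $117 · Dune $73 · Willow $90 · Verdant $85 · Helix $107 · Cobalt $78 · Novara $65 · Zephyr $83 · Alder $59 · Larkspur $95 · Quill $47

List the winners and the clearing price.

Calder, Helix, Larkspur, Willow, Verdant; each pays $83

Ordering the bids: 117 (Calder), 107 (Helix), 95 (Larkspur), 90 (Willow), 85 (Verdant), 83 (Zephyr), 78 (Cobalt), …
Top 5: Calder, Helix, Larkspur, Willow, Verdant.
Clearing price = highest rejected bid = $83.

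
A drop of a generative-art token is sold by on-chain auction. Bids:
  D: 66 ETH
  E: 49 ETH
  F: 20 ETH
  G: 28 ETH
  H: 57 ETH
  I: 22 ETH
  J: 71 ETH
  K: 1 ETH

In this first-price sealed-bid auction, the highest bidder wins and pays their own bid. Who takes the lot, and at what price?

Rule: the highest bidder wins and pays their own bid.
Bids in order: 71 (J) > 66 (D) > 57 (H) > 49 (E) > 28 (G) > 22 (I) > …
First-price: J pays what they bid, 71 ETH.

J pays 71 ETH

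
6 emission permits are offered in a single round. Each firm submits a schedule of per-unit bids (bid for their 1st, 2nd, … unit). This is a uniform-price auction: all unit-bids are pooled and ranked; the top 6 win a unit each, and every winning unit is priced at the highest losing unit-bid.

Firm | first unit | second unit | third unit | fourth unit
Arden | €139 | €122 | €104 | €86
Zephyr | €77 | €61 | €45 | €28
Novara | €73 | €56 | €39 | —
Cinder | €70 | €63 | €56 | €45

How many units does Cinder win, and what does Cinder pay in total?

All unit-bids, highest first — top 6: 139 (Arden-1), 122 (Arden-2), 104 (Arden-3), 86 (Arden-4), 77 (Zephyr-1), 73 (Novara-1)
First bid not allocated: €70.
Cinder wins 0 unit(s) at €70 each.

Cinder: 0 units, pays €0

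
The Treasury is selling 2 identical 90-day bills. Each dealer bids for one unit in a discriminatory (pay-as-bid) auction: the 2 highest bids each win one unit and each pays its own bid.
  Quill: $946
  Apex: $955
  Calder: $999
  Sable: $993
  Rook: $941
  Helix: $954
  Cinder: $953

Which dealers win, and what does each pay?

Bids ranked high→low: 999 (Calder), 993 (Sable), 955 (Apex), 954 (Helix), …
Top 2: Calder, Sable.
Each winner pays its own bid: Calder $999, Sable $993.

Calder $999, Sable $993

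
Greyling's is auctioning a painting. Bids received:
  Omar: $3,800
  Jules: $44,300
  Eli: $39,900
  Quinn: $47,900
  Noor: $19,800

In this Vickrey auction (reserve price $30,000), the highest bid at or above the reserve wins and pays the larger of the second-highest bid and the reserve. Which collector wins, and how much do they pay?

Bids in order: 47,900 (Quinn) > 44,300 (Jules) > 39,900 (Eli) > 19,800 (Noor) > 3,800 (Omar)
Highest eligible bid: Quinn at $47,900.
max(second-highest $44,300, reserve $30,000) = $44,300; the reserve does not bind.

Quinn pays $44,300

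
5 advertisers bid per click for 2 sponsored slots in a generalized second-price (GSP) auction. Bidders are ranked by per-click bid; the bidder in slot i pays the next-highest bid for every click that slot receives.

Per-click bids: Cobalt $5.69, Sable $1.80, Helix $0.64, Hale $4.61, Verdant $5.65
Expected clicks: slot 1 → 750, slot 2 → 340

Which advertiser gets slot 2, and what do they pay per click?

Verdant; $4.61 per click

Ranked by bid: $5.69 (Cobalt) > $5.65 (Verdant) > $4.61 (Hale) > …
Slot 2 goes to the second-ranked bidder, Verdant, who pays the next bid down: $4.61/click.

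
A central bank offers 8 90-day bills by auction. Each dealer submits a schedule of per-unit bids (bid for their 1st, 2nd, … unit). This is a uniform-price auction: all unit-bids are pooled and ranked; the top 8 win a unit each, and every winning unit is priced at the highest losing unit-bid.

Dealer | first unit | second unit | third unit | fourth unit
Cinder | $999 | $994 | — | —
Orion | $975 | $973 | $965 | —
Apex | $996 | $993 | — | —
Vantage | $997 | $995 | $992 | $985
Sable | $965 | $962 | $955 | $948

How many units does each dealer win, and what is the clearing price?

All unit-bids, highest first — top 8: 999 (Cinder-1), 997 (Vantage-1), 996 (Apex-1), 995 (Vantage-2), 994 (Cinder-2), 993 (Apex-2), 992 (Vantage-3), 985 (Vantage-4)
The (k+1)-th unit-bid is $975.
Allocation: Apex 2, Cinder 2, Vantage 4.

Apex 2, Cinder 2, Vantage 4; clearing price $975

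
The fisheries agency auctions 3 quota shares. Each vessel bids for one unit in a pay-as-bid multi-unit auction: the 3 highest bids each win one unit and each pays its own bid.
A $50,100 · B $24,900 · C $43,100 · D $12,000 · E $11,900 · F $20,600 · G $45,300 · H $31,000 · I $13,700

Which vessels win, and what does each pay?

A $50,100, G $45,300, C $43,100

Ordering the bids: 50,100 (A), 45,300 (G), 43,100 (C), 31,000 (H), 24,900 (B), …
Winners (3 units): A, G, C.
Each winner pays its own bid: A $50,100, G $45,300, C $43,100.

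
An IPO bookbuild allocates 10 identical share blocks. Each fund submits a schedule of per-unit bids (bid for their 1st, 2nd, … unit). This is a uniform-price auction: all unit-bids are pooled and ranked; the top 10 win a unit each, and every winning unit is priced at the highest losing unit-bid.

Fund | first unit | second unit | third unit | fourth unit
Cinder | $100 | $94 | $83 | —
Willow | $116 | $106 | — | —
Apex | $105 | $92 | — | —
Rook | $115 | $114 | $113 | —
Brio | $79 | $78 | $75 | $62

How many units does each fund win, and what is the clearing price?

All unit-bids, highest first — top 10: 116 (Willow-1), 115 (Rook-1), 114 (Rook-2), 113 (Rook-3), 106 (Willow-2), 105 (Apex-1), 100 (Cinder-1), 94 (Cinder-2), 92 (Apex-2), 83 (Cinder-3)
First bid not allocated: $79.
Allocation: Apex 2, Cinder 3, Rook 3, Willow 2.

Apex 2, Cinder 3, Rook 3, Willow 2; clearing price $79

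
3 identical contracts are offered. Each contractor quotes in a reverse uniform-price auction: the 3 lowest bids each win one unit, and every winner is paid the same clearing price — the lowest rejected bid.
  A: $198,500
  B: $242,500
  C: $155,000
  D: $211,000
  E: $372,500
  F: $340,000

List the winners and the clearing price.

Sorting: 155,000 (C), 198,500 (A), 211,000 (D), 242,500 (B), 340,000 (F), …
Lowest 3: C, A, D.
Clearing price = lowest rejected bid = $242,500.

C, A, D; each is paid $242,500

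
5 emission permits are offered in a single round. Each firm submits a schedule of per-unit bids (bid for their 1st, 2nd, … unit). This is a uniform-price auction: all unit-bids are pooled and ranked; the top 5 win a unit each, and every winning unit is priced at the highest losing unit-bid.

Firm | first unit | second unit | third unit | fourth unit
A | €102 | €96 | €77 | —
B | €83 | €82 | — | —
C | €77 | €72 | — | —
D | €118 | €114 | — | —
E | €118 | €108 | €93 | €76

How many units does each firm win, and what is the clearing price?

Pooled unit-bids ranked (top 5): 118 (D-1), 118 (E-1), 114 (D-2), 108 (E-2), 102 (A-1)
The (k+1)-th unit-bid is €96.
Allocation: A 1, D 2, E 2.

A 1, D 2, E 2; clearing price €96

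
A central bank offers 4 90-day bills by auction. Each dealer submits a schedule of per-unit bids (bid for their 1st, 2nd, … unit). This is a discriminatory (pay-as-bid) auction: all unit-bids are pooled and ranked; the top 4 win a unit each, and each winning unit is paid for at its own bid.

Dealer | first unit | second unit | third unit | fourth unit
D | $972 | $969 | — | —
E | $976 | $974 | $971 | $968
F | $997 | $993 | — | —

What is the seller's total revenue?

All unit-bids, highest first — top 4: 997 (F-1), 993 (F-2), 976 (E-1), 974 (E-2)
Next rejected bid: $972 (not a price — pay-as-bid).
Each winning unit pays its own bid.
Revenue = 997 + 993 + 976 + 974 = $3,940.

Total revenue: $3,940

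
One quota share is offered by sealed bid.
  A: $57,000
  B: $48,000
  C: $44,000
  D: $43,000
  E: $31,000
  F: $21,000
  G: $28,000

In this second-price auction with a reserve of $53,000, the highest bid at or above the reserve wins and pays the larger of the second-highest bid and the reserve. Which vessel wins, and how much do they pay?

A pays $53,000

Rule: the highest bid at or above the reserve wins and pays the larger of the second-highest bid and the reserve.
Bids ranked: 57,000 (A) > 48,000 (B) > 44,000 (C) > 43,000 (D) > 31,000 (E) > 28,000 (G) > …
A has the top bid at or above the reserve ($57,000).
Second-highest bid $48,000 is below the reserve $53,000, so the reserve binds → payment $53,000.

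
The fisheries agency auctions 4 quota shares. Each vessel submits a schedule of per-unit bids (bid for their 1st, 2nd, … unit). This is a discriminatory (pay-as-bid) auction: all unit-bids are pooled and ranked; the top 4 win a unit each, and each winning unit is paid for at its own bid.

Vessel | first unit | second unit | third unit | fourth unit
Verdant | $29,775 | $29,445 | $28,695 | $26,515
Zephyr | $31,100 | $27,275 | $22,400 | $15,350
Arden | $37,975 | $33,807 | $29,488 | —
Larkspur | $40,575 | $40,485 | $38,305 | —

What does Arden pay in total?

Merging the schedules and taking the best 4: 40,575 (Larkspur-1), 40,485 (Larkspur-2), 38,305 (Larkspur-3), 37,975 (Arden-1)
Next rejected bid: $33,807 (not a price — pay-as-bid).
Arden's winning unit-bids: 37,975 = $37,975.

Arden pays $37,975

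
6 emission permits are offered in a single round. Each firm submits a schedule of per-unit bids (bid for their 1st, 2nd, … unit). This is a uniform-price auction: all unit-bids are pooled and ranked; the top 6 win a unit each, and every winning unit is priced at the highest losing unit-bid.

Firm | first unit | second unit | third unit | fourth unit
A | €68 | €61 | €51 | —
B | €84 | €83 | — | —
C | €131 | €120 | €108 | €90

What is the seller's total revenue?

Pooled unit-bids ranked (top 6): 131 (C-1), 120 (C-2), 108 (C-3), 90 (C-4), 84 (B-1), 83 (B-2)
The (k+1)-th unit-bid is €68.
Allocation: B 2, C 4. Every unit priced at €68.
Revenue = 6 × 68 = €408.

Total revenue: €408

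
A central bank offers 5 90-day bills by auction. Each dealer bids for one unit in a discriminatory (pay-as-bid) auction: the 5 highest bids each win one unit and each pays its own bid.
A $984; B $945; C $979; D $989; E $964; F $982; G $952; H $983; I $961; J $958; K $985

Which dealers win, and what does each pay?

D $989, K $985, A $984, H $983, F $982

Bids ranked high→low: 989 (D), 985 (K), 984 (A), 983 (H), 982 (F), 979 (C), 964 (E), …
Top 5: D, K, A, H, F.
Each winner pays its own bid: D $989, K $985, A $984, H $983, F $982.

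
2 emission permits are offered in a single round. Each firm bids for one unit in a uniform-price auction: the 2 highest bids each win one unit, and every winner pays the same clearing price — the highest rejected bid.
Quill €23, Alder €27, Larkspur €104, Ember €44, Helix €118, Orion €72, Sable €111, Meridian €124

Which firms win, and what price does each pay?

Ordering the bids: 124 (Meridian), 118 (Helix), 111 (Sable), 104 (Larkspur), …
The 2 highest are Meridian, Helix.
Highest unsuccessful bid: €111 → clearing price.

Meridian, Helix; each pays €111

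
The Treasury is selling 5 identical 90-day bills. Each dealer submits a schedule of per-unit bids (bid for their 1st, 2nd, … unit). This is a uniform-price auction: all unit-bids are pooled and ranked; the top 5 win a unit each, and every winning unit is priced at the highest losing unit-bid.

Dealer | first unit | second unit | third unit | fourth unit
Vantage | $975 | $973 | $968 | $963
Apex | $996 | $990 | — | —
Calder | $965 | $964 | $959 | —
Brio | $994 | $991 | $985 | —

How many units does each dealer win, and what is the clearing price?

Apex 2, Brio 3; clearing price $975

All unit-bids, highest first — top 5: 996 (Apex-1), 994 (Brio-1), 991 (Brio-2), 990 (Apex-2), 985 (Brio-3)
The (k+1)-th unit-bid is $975.
Allocation: Apex 2, Brio 3.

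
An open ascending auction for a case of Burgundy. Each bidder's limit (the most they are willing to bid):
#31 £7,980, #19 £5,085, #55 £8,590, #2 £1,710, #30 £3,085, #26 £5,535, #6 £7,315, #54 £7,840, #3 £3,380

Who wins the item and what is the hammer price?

#55 wins at £7,980

Ascending (English) auction: the price rises until one bidder remains; the winner pays the price at which the last rival dropped out.
Limits ranked: 8,590 (#55) > 7,980 (#31) > 7,840 (#54) > 7,315 (#6) > 5,535 (#26) > 5,085 (#19) > …
Bidding ends when #31 exits at £7,980; #55 takes it.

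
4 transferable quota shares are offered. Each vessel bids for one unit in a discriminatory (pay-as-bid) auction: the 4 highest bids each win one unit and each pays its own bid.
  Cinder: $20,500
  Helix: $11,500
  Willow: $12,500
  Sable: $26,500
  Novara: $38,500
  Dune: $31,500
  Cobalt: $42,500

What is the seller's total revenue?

Bids ranked high→low: 42,500 (Cobalt), 38,500 (Novara), 31,500 (Dune), 26,500 (Sable), 20,500 (Cinder), 12,500 (Willow), …
Top 4: Cobalt, Novara, Dune, Sable.
Total revenue = 42,500 + 38,500 + 31,500 + 26,500 = $139,000.

Total revenue: $139,000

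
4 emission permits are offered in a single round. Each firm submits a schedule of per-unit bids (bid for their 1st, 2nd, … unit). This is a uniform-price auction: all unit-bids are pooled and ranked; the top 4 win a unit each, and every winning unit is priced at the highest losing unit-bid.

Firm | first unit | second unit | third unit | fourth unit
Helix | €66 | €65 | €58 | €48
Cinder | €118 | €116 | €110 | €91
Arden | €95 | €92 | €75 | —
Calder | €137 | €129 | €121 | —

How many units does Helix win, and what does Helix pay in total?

Pooled unit-bids ranked (top 4): 137 (Calder-1), 129 (Calder-2), 121 (Calder-3), 118 (Cinder-1)
Highest rejected unit-bid = €116.
Helix wins 0 unit(s) at €116 each.

Helix: 0 units, pays €0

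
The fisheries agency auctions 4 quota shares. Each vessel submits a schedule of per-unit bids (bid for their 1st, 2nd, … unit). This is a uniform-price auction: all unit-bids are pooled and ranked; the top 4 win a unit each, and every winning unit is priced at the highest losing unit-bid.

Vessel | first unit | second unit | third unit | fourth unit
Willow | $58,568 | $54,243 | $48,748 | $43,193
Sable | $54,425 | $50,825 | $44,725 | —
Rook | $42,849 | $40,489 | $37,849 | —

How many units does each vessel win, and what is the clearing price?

Pooled unit-bids ranked (top 4): 58,568 (Willow-1), 54,425 (Sable-1), 54,243 (Willow-2), 50,825 (Sable-2)
First bid not allocated: $48,748.
Allocation: Sable 2, Willow 2.

Sable 2, Willow 2; clearing price $48,748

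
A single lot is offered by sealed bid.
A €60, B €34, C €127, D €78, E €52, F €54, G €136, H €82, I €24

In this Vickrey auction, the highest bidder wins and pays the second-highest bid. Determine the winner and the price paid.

G pays €127

Sorting bids: 136 (G) > 127 (C) > 82 (H) > 78 (D) > 60 (A) > 54 (F) > …
Second-price: G pays C's bid of €127.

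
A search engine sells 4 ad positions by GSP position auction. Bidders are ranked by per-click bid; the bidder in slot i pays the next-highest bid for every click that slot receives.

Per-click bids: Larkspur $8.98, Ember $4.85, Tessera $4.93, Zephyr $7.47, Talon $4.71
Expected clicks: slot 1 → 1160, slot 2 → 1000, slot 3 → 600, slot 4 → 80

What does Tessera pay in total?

Tessera pays $2910.00

Sorting advertisers: $8.98 (Larkspur) > $7.47 (Zephyr) > $4.93 (Tessera) > $4.85 (Ember) > $4.71 (Talon)
Tessera holds slot 3 → pays next bid $4.85 × 600 clicks = $2910.00.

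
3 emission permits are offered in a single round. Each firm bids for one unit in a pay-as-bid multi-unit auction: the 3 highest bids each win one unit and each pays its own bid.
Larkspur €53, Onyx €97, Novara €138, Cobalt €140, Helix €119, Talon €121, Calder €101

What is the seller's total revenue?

Total revenue: €399

Sorting: 140 (Cobalt), 138 (Novara), 121 (Talon), 119 (Helix), 101 (Calder), …
Winners (3 units): Cobalt, Novara, Talon.
Total revenue = 140 + 138 + 121 = €399.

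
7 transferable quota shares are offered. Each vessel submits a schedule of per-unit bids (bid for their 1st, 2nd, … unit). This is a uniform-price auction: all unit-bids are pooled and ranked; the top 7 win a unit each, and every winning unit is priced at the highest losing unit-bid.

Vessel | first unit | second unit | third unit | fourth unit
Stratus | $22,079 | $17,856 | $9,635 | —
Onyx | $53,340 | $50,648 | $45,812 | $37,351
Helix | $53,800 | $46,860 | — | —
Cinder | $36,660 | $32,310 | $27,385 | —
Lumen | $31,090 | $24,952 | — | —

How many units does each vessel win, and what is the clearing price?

Pooled unit-bids ranked (top 7): 53,800 (Helix-1), 53,340 (Onyx-1), 50,648 (Onyx-2), 46,860 (Helix-2), 45,812 (Onyx-3), 37,351 (Onyx-4), 36,660 (Cinder-1)
The (k+1)-th unit-bid is $32,310.
Allocation: Cinder 1, Helix 2, Onyx 4.

Cinder 1, Helix 2, Onyx 4; clearing price $32,310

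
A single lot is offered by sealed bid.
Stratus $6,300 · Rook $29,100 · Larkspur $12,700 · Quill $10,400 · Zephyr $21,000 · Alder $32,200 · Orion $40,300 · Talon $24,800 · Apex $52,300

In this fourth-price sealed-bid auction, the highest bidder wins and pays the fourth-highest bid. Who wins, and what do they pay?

Apex pays $29,100

Sorting bids: 52,300 (Apex) > 40,300 (Orion) > 32,200 (Alder) > 29,100 (Rook) > 24,800 (Talon) > 21,000 (Zephyr) > …
Apex is highest; pays the fourth-highest bid, $29,100.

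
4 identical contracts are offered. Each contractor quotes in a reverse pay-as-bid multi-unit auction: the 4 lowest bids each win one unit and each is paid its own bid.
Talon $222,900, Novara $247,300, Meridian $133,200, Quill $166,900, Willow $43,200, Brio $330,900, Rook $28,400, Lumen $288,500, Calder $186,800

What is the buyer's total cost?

Bids ranked low→high: 28,400 (Rook), 43,200 (Willow), 133,200 (Meridian), 166,900 (Quill), 186,800 (Calder), 222,900 (Talon), …
Winners (4 units): Rook, Willow, Meridian, Quill.
Total cost = 28,400 + 43,200 + 133,200 + 166,900 = $371,700.

Total cost: $371,700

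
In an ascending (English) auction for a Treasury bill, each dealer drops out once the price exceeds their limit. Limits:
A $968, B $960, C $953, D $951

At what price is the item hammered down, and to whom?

A wins at $960

Open ascending-bid auction: the price rises until one bidder remains; the winner pays the price at which the last rival dropped out.
Limits in order: 968 (A) > 960 (B) > 953 (C) > 951 (D)
Once the price passes $960, only A is left; the hammer falls at B's limit of $960.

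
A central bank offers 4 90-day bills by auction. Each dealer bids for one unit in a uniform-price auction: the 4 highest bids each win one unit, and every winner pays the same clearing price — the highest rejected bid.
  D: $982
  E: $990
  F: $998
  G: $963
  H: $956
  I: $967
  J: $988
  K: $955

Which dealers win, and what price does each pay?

F, E, J, D; each pays $967

Bids ranked high→low: 998 (F), 990 (E), 988 (J), 982 (D), 967 (I), 963 (G), …
Top 4: F, E, J, D.
First losing bid is I's $967, which sets the uniform price.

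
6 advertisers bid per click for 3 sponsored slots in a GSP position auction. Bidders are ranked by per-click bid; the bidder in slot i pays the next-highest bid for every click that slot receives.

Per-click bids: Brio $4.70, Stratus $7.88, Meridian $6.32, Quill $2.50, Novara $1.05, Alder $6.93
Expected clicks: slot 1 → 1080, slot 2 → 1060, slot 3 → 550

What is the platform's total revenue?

Total revenue: $16768.60

Per-click bids in order: $7.88 (Stratus) > $6.93 (Alder) > $6.32 (Meridian) > $4.70 (Brio) > …
Slot 1: Stratus pays $6.93 × 1080 = $7484.40
Slot 2: Alder pays $6.32 × 1060 = $6699.20
Slot 3: Meridian pays $4.70 × 550 = $2585.00
Total = $16768.60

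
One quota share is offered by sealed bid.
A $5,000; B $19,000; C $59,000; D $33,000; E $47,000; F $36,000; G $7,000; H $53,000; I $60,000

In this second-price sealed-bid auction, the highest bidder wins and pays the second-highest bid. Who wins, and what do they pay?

I pays $59,000

Bids ranked: 60,000 (I) > 59,000 (C) > 53,000 (H) > 47,000 (E) > 36,000 (F) > 33,000 (D) > …
I is highest; pays the second-highest bid, $59,000.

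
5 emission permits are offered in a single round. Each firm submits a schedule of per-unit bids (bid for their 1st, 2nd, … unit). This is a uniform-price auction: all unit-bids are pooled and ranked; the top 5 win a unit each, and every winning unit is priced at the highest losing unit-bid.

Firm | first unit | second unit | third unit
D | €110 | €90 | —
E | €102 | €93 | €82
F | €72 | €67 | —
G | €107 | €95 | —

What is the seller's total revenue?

Total revenue: €450

All unit-bids, highest first — top 5: 110 (D-1), 107 (G-1), 102 (E-1), 95 (G-2), 93 (E-2)
The (k+1)-th unit-bid is €90.
Allocation: D 1, E 2, G 2. Every unit priced at €90.
Revenue = 5 × 90 = €450.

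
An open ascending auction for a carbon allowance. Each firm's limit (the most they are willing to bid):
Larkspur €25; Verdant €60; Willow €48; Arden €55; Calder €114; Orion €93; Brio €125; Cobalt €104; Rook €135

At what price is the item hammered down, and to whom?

Rook wins at €125

Limits in order: 135 (Rook) > 125 (Brio) > 114 (Calder) > 104 (Cobalt) > 93 (Orion) > 60 (Verdant) > …
Brio is the last rival to drop out, at €125; Rook remains and wins at that price.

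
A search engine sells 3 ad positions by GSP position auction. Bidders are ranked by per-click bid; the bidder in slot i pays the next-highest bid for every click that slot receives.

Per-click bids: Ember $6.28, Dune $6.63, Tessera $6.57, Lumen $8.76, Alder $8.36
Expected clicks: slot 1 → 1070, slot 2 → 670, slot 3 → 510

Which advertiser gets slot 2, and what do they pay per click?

Alder; $6.63 per click

Sorting advertisers: $8.76 (Lumen) > $8.36 (Alder) > $6.63 (Dune) > $6.57 (Tessera) > …
Slot 2 goes to the second-ranked bidder, Alder, who pays the next bid down: $6.63/click.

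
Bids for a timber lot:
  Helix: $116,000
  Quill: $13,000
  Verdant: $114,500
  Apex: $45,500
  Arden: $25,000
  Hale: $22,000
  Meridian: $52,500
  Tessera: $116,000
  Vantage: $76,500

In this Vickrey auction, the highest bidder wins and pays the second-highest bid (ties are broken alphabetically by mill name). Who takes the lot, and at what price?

Bids ranked: 116,000 (Helix) > 116,000 (Tessera) > 114,500 (Verdant) > 76,500 (Vantage) > 52,500 (Meridian) > 45,500 (Apex) > …
Helix and Tessera tie at $116,000; tie-break gives it to Helix.
Helix wins with the highest bid; price is set by the runner-up at $116,000.

Helix pays $116,000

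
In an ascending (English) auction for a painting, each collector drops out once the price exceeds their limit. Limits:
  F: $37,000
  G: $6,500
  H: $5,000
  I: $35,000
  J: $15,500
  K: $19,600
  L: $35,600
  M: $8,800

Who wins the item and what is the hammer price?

F wins at $35,600

Sorting limits: 37,000 (F) > 35,600 (L) > 35,000 (I) > 19,600 (K) > 15,500 (J) > 8,800 (M) > …
Bidding ends when L exits at $35,600; F takes it.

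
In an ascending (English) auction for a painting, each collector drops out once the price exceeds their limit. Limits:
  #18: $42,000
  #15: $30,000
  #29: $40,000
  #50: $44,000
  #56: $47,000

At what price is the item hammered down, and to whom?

#56 wins at $44,000

Sorting limits: 47,000 (#56) > 44,000 (#50) > 42,000 (#18) > 40,000 (#29) > 30,000 (#15)
Bidding ends when #50 exits at $44,000; #56 takes it.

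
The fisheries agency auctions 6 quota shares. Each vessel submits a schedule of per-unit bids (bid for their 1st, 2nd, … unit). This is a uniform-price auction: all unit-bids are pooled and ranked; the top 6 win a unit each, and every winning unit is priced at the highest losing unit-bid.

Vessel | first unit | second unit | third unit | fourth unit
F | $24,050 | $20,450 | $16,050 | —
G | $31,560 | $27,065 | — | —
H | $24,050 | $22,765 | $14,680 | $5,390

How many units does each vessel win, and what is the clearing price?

Pooled unit-bids ranked (top 6): 31,560 (G-1), 27,065 (G-2), 24,050 (F-1), 24,050 (H-1), 22,765 (H-2), 20,450 (F-2)
First bid not allocated: $16,050.
Allocation: F 2, G 2, H 2.

F 2, G 2, H 2; clearing price $16,050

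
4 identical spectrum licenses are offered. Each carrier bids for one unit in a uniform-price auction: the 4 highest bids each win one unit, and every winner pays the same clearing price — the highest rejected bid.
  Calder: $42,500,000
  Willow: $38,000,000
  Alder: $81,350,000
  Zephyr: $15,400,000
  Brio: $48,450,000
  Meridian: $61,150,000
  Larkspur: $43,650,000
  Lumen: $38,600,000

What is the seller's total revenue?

Sorting: 81,350,000 (Alder), 61,150,000 (Meridian), 48,450,000 (Brio), 43,650,000 (Larkspur), 42,500,000 (Calder), 38,600,000 (Lumen), …
Winners (4 units): Alder, Meridian, Brio, Larkspur.
Clearing price = highest rejected bid = $42,500,000.
Total revenue = 4 × $42,500,000 = $170,000,000.

Total revenue: $170,000,000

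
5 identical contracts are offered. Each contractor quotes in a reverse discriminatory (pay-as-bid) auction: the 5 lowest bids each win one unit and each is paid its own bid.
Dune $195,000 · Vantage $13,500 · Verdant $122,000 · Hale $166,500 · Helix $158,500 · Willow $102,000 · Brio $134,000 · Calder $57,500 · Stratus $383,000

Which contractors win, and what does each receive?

Sorting: 13,500 (Vantage), 57,500 (Calder), 102,000 (Willow), 122,000 (Verdant), 134,000 (Brio), 158,500 (Helix), 166,500 (Hale), …
Lowest 5: Vantage, Calder, Willow, Verdant, Brio.
Each winner is paid its own bid: Vantage $13,500, Calder $57,500, Willow $102,000, Verdant $122,000, Brio $134,000.

Vantage $13,500, Calder $57,500, Willow $102,000, Verdant $122,000, Brio $134,000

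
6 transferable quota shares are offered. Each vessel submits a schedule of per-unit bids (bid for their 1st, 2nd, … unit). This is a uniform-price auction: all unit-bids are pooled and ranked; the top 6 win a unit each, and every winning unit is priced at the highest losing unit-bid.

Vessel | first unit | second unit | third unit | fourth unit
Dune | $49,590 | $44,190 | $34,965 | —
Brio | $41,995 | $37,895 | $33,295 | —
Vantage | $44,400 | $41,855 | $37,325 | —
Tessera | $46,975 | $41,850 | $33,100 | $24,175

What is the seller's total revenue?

Total revenue: $251,100

Pooled unit-bids ranked (top 6): 49,590 (Dune-1), 46,975 (Tessera-1), 44,400 (Vantage-1), 44,190 (Dune-2), 41,995 (Brio-1), 41,855 (Vantage-2)
The (k+1)-th unit-bid is $41,850.
Allocation: Brio 1, Dune 2, Tessera 1, Vantage 2. Every unit priced at $41,850.
Revenue = 6 × 41,850 = $251,100.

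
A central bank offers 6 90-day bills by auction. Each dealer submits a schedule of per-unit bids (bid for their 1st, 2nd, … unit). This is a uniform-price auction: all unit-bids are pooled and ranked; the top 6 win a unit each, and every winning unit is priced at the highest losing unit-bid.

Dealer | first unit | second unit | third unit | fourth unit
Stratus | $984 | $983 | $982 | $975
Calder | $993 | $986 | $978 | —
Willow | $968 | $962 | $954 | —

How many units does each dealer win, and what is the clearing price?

Calder 3, Stratus 3; clearing price $975

Pooled unit-bids ranked (top 6): 993 (Calder-1), 986 (Calder-2), 984 (Stratus-1), 983 (Stratus-2), 982 (Stratus-3), 978 (Calder-3)
Highest rejected unit-bid = $975.
Allocation: Calder 3, Stratus 3.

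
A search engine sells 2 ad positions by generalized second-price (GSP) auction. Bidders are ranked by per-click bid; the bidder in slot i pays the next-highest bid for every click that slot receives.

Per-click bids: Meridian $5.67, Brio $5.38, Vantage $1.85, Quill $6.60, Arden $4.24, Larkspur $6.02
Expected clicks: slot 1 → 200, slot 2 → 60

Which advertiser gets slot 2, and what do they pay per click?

Larkspur; $5.67 per click

Ranked by bid: $6.60 (Quill) > $6.02 (Larkspur) > $5.67 (Meridian) > …
Slot 2 goes to the second-ranked bidder, Larkspur, who pays the next bid down: $5.67/click.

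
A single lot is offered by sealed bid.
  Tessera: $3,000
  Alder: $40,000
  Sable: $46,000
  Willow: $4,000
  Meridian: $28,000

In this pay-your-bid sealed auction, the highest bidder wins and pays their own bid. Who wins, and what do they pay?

Bids ranked: 46,000 (Sable) > 40,000 (Alder) > 28,000 (Meridian) > 4,000 (Willow) > 3,000 (Tessera)
Sable is highest → pays own bid, $46,000.

Sable pays $46,000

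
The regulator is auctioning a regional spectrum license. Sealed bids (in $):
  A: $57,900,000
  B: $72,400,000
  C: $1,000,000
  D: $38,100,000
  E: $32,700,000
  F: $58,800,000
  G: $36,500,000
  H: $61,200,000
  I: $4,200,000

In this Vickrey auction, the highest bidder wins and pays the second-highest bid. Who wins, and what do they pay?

B pays $61,200,000

Bids in order: 72,400,000 (B) > 61,200,000 (H) > 58,800,000 (F) > 57,900,000 (A) > 38,100,000 (D) > 36,500,000 (G) > …
B is highest; pays the second-highest bid, $61,200,000.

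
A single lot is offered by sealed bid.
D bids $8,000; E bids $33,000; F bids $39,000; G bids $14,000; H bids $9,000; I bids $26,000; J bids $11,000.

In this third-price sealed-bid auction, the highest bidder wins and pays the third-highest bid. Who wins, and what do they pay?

F pays $26,000

Bids in order: 39,000 (F) > 33,000 (E) > 26,000 (I) > 14,000 (G) > 11,000 (J) > 9,000 (H) > …
F is highest; pays the third-highest bid, $26,000.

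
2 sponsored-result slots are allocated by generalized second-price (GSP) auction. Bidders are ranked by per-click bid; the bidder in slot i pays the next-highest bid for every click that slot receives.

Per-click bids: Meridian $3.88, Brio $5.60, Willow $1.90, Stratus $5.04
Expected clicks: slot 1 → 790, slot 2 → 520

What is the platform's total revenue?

Total revenue: $5999.20

Per-click bids in order: $5.60 (Brio) > $5.04 (Stratus) > $3.88 (Meridian) > …
Slot 1: Brio pays $5.04 × 790 = $3981.60
Slot 2: Stratus pays $3.88 × 520 = $2017.60
Total = $5999.20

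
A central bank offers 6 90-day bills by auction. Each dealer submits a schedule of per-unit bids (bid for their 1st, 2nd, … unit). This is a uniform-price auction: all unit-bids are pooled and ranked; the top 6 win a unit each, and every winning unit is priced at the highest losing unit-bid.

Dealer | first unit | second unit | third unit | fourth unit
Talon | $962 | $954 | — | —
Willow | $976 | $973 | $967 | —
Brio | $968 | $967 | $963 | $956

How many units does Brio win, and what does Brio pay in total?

Merging the schedules and taking the best 6: 976 (Willow-1), 973 (Willow-2), 968 (Brio-1), 967 (Willow-3), 967 (Brio-2), 963 (Brio-3)
First bid not allocated: $962.
Brio wins 3 unit(s) at $962 each.

Brio: 3 units, pays $2,886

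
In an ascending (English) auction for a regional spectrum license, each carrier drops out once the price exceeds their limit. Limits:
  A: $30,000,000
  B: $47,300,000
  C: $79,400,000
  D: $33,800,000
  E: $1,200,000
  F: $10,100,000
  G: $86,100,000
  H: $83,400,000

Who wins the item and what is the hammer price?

Open ascending-bid auction: the price rises until one bidder remains; the winner pays the price at which the last rival dropped out.
Sorting limits: 86,100,000 (G) > 83,400,000 (H) > 79,400,000 (C) > 47,300,000 (B) > 33,800,000 (D) > 30,000,000 (A) > …
Bidding ends when H exits at $83,400,000; G takes it.

G wins at $83,400,000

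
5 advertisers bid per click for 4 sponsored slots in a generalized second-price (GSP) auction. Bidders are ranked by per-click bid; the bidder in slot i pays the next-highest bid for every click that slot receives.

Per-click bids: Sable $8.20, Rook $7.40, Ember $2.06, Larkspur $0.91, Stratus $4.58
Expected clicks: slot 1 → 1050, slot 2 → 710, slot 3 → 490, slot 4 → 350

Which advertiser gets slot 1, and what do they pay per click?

Sorting advertisers: $8.20 (Sable) > $7.40 (Rook) > $4.58 (Stratus) > $2.06 (Ember) > $0.91 (Larkspur)
Slot 1 goes to the first-ranked bidder, Sable, who pays the next bid down: $7.40/click.

Sable; $7.40 per click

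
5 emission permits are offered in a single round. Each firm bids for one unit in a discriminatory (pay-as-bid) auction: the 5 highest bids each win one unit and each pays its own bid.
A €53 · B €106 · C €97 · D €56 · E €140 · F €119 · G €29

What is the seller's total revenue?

Bids ranked high→low: 140 (E), 119 (F), 106 (B), 97 (C), 56 (D), 53 (A), 29 (G)
Top 5: E, F, B, C, D.
Total revenue = 140 + 119 + 106 + 97 + 56 = €518.

Total revenue: €518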